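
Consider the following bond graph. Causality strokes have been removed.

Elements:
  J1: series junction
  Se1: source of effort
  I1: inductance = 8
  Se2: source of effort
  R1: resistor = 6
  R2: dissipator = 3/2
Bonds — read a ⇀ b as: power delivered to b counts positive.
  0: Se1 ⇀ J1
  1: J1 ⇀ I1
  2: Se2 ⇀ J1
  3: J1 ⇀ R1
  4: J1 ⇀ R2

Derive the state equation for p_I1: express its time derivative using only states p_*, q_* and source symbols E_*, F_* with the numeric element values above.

dp_I1/dt = E_Se1 + E_Se2 - 15*p_I1/16

b0 →J1  (Se1: effort source, stroke at far end)
b2 →J1  (Se2 fixes effort; stroke away)
b1 →I1  (I1: I, integral causality)
b3 →J1  (1-jn J1 has f-setter on 1)
b4 →J1  (J1: bond 1 brought flow, rest push out)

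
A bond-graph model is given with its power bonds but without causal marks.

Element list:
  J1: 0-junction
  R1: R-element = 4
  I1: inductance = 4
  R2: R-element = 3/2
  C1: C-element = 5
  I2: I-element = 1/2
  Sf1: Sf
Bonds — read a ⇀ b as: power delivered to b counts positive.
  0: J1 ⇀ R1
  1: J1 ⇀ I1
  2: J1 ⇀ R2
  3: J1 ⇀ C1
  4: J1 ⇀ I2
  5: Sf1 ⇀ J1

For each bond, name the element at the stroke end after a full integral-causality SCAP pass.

b0 stroke at R1
b1 stroke at I1
b2 stroke at R2
b3 stroke at J1
b4 stroke at I2
b5 stroke at Sf1

bond 5 stroke→Sf1  (Sf1 fixes flow; stroke at Sf1)
bond 1 stroke→I1  (I1 outputs flow p/I1)
bond 3 stroke→J1  (C1 outputs effort q/C1)
bond 0 stroke→R1  (common-e at J1 fixed by 3)
bond 2 stroke→R2  (0-jn J1 has e-setter on 3)
bond 4 stroke→I2  (0-jn J1 has e-setter on 3)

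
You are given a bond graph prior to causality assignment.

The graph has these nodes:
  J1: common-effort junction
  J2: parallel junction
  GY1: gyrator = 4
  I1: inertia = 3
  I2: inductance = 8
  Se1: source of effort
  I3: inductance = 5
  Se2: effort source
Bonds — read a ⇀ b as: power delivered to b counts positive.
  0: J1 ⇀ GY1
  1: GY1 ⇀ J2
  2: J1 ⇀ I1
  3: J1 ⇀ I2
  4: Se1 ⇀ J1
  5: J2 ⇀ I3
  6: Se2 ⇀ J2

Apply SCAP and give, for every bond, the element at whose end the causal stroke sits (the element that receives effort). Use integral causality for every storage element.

bond 0 stroke at GY1
bond 1 stroke at GY1
bond 2 stroke at I1
bond 3 stroke at I2
bond 4 stroke at J1
bond 5 stroke at I3
bond 6 stroke at J2

bond 4 stroke→J1  (Se1: effort source, stroke at far end)
bond 6 stroke→J2  (Se2 fixes effort; stroke away)
bond 0 stroke→GY1  (J1 effort already set via bond 4)
bond 2 stroke→I1  (common-e at J1 fixed by 4)
bond 3 stroke→I2  (0-jn J1 has e-setter on 4)
bond 1 stroke→GY1  (J2 effort already set via bond 6)
bond 5 stroke→I3  (J2: bond 6 brought effort, rest push out)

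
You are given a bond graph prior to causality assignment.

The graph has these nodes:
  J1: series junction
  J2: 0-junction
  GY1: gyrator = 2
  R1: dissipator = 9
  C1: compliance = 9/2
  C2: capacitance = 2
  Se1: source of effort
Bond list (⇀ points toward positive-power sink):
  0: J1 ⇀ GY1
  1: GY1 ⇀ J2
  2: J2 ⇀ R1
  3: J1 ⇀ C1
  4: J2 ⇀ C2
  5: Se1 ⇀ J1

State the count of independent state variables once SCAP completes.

2  (C1, C2 all integral)

b5 →J1  (Se1 (Se) sets effort on bond)
b3 →J1  (C1 integral (e out))
b0 →GY1  (J1 needs exactly one f-in)
b1 →GY1  (GY1: gyrator matches bond 0)
b4 →J2  (prefer integral on C2)
b2 →R1  (J2 effort already set via bond 4)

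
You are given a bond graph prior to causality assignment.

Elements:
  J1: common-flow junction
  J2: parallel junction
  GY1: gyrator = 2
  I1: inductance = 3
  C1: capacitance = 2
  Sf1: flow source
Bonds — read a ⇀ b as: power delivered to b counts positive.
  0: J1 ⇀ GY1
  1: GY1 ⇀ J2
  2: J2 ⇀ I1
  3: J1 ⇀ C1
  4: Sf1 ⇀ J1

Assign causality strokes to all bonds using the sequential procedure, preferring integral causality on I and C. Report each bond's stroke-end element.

b4 stroke→Sf1  (Sf1 (Sf) sets flow on bond)
b0 stroke→J1  (1-jn J1 has f-setter on 4)
b3 stroke→J1  (J1 flow already set via bond 4)
b1 stroke→J2  (GY GY1: same side as bond 0)
b2 stroke→I1  (0-jn J2 has e-setter on 1)

b0 stroke→J1
b1 stroke→J2
b2 stroke→I1
b3 stroke→J1
b4 stroke→Sf1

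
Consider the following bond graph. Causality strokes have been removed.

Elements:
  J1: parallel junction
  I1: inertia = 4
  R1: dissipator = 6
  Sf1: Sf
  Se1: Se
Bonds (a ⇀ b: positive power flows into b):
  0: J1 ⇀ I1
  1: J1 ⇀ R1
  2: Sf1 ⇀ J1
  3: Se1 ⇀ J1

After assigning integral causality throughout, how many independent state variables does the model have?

1  (I1 all integral)

b2 →Sf1  (source Sf1 imposes f)
b3 →J1  (Se1 fixes effort; stroke away)
b0 →I1  (J1 effort already set via bond 3)
b1 →R1  (common-e at J1 fixed by 3)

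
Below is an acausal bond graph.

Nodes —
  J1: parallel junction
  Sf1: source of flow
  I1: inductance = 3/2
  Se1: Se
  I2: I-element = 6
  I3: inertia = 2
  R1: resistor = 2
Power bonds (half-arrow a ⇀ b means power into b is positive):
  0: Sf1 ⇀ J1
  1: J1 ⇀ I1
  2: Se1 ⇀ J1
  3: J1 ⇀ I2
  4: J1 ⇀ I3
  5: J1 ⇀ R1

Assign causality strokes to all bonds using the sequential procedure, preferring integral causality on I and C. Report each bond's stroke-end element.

#0 →Sf1
#1 →I1
#2 →J1
#3 →I2
#4 →I3
#5 →R1

bond 0 stroke at Sf1  (Sf1 (Sf) sets flow on bond)
bond 2 stroke at J1  (source Se1 imposes e)
bond 1 stroke at I1  (common-e at J1 fixed by 2)
bond 3 stroke at I2  (common-e at J1 fixed by 2)
bond 4 stroke at I3  (0-jn J1 has e-setter on 2)
bond 5 stroke at R1  (0-jn J1 has e-setter on 2)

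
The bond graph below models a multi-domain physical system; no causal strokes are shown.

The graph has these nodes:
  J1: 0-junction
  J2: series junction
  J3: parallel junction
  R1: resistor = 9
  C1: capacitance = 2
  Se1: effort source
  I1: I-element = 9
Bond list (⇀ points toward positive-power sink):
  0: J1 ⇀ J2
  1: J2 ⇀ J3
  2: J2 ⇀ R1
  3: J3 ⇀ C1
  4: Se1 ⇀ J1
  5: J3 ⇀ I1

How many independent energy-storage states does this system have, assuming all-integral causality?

bond 4 |J1  (Se1 fixes effort; stroke away)
bond 0 |J2  (common-e at J1 fixed by 4)
bond 3 |J3  (C1: C, integral causality)
bond 1 |J2  (J3: bond 3 brought effort, rest push out)
bond 5 |I1  (0-jn J3 has e-setter on 3)
bond 2 |R1  (J2: last free bond brings flow in)

2  (C1, I1 all integral)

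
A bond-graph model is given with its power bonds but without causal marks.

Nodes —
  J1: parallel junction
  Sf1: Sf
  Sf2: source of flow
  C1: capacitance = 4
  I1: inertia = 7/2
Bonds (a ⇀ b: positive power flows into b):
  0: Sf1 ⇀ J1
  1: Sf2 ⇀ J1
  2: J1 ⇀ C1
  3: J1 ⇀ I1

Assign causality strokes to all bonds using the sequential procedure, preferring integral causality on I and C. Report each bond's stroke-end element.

bond 0 →Sf1  (Sf1 fixes flow; stroke at Sf1)
bond 1 →Sf2  (Sf2 fixes flow; stroke at Sf2)
bond 2 →J1  (C1 outputs effort q/C1)
bond 3 →I1  (J1: bond 2 brought effort, rest push out)

β0 stroke at Sf1
β1 stroke at Sf2
β2 stroke at J1
β3 stroke at I1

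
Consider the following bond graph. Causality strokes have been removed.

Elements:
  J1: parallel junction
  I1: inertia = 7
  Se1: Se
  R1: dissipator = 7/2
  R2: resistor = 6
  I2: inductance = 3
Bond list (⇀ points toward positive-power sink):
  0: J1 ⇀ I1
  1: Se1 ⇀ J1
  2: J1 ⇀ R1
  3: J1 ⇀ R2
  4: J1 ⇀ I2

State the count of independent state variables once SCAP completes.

2  (I1, I2 all integral)

#1 |J1  (Se1 fixes effort; stroke away)
#0 |I1  (0-jn J1 has e-setter on 1)
#2 |R1  (J1: bond 1 brought effort, rest push out)
#3 |R2  (J1: bond 1 brought effort, rest push out)
#4 |I2  (0-jn J1 has e-setter on 1)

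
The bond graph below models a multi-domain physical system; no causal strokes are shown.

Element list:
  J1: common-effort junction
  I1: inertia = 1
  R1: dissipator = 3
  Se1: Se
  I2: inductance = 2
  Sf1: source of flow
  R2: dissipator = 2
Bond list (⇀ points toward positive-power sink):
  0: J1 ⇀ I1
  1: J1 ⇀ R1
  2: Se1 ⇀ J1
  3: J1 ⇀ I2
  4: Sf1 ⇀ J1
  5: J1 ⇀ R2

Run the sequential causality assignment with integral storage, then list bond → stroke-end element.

b0 stroke at I1
b1 stroke at R1
b2 stroke at J1
b3 stroke at I2
b4 stroke at Sf1
b5 stroke at R2

#2 |J1  (Se1: effort source, stroke at far end)
#4 |Sf1  (Sf1: flow source, stroke at near end)
#0 |I1  (J1: bond 2 brought effort, rest push out)
#1 |R1  (common-e at J1 fixed by 2)
#3 |I2  (J1 effort already set via bond 2)
#5 |R2  (J1 effort already set via bond 2)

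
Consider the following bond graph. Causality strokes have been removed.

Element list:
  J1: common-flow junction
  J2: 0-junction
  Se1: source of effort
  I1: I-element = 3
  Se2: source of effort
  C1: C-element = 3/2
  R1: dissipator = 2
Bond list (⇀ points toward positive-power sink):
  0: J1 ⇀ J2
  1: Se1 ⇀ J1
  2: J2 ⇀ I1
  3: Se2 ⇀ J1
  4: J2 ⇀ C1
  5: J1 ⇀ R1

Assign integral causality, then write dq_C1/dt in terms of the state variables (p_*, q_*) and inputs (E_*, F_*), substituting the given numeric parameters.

#1 stroke→J1  (source Se1 imposes e)
#3 stroke→J1  (Se2 fixes effort; stroke away)
#2 stroke→I1  (I1 integral (f out))
#4 stroke→J2  (C1 outputs effort q/C1)
#0 stroke→J1  (J2: bond 4 brought effort, rest push out)
#5 stroke→R1  (J1 needs exactly one f-in)

dq_C1/dt = E_Se1/2 + E_Se2/2 - p_I1/3 - q_C1/3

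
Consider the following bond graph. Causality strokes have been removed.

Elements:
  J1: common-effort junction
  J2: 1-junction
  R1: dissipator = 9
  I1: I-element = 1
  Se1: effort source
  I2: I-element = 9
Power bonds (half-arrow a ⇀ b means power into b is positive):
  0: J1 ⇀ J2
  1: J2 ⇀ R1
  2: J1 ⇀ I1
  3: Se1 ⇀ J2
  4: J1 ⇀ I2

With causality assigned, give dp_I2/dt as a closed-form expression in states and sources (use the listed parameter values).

bond 3 stroke at J2  (Se1 (Se) sets effort on bond)
bond 2 stroke at I1  (I1: I, integral causality)
bond 4 stroke at I2  (prefer integral on I2)
bond 0 stroke at J1  (J1 needs exactly one e-in)
bond 1 stroke at J2  (J2 flow already set via bond 0)

dp_I2/dt = -E_Se1 - 9*p_I1 - p_I2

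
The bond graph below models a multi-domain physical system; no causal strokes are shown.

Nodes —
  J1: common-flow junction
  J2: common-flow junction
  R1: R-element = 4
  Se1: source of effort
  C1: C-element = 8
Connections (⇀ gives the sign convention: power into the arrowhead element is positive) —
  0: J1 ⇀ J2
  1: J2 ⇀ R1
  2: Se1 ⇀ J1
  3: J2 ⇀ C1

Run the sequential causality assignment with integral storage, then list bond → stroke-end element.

#2 stroke at J1  (source Se1 imposes e)
#0 stroke at J2  (only one flow-in slot at J1)
#3 stroke at J2  (C1 integral (e out))
#1 stroke at R1  (J2 needs exactly one f-in)

β0 →J2
β1 →R1
β2 →J1
β3 →J2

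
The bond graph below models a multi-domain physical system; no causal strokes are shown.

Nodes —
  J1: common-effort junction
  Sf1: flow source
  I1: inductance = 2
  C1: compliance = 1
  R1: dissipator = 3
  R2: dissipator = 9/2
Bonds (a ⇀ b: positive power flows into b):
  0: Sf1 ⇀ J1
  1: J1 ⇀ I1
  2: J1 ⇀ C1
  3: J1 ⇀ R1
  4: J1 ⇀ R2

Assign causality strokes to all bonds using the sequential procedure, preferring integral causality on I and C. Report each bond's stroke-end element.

b0 stroke at Sf1
b1 stroke at I1
b2 stroke at J1
b3 stroke at R1
b4 stroke at R2

β0 stroke→Sf1  (Sf1: flow source, stroke at near end)
β1 stroke→I1  (I1 integral (f out))
β2 stroke→J1  (C1 outputs effort q/C1)
β3 stroke→R1  (common-e at J1 fixed by 2)
β4 stroke→R2  (0-jn J1 has e-setter on 2)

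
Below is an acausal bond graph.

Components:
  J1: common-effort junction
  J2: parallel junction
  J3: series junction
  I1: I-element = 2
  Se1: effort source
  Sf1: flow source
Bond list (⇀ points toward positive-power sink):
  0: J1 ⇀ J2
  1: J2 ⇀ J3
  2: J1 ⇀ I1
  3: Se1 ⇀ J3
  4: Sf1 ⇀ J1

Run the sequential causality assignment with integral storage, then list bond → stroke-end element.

#0 stroke→J1
#1 stroke→J2
#2 stroke→I1
#3 stroke→J3
#4 stroke→Sf1

#3 |J3  (Se1 fixes effort; stroke away)
#4 |Sf1  (Sf1: flow source, stroke at near end)
#1 |J2  (J3 needs exactly one f-in)
#0 |J1  (J2 effort already set via bond 1)
#2 |I1  (common-e at J1 fixed by 0)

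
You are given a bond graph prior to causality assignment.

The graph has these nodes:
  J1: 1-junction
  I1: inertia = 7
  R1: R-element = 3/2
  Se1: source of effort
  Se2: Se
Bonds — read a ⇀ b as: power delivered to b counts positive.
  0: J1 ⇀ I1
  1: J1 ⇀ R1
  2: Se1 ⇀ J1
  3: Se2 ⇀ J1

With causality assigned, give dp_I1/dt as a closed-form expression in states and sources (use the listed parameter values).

b2 |J1  (Se1 (Se) sets effort on bond)
b3 |J1  (source Se2 imposes e)
b0 |I1  (I1: I, integral causality)
b1 |J1  (common-f at J1 fixed by 0)

dp_I1/dt = E_Se1 + E_Se2 - 3*p_I1/14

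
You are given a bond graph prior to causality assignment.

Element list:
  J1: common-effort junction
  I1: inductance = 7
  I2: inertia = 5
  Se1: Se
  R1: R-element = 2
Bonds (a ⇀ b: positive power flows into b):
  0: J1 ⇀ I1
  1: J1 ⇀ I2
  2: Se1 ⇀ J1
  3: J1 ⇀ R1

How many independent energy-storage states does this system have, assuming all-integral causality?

2  (I1, I2 all integral)

b2 →J1  (Se1 fixes effort; stroke away)
b0 →I1  (J1 effort already set via bond 2)
b1 →I2  (common-e at J1 fixed by 2)
b3 →R1  (J1: bond 2 brought effort, rest push out)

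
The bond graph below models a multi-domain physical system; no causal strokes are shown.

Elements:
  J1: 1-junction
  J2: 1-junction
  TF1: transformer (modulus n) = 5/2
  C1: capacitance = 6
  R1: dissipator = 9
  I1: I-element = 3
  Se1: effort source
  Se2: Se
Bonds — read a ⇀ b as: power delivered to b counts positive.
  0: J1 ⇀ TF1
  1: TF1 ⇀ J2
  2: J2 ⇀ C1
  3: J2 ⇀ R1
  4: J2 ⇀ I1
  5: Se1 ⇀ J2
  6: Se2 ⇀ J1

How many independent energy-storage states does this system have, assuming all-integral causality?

#5 →J2  (source Se1 imposes e)
#6 →J1  (Se2 fixes effort; stroke away)
#0 →TF1  (J1 needs exactly one f-in)
#1 →J2  (TF TF1: opposite of bond 0)
#2 →J2  (prefer integral on C1)
#4 →I1  (I1: I, integral causality)
#3 →J2  (J2 flow already set via bond 4)

2  (C1, I1 all integral)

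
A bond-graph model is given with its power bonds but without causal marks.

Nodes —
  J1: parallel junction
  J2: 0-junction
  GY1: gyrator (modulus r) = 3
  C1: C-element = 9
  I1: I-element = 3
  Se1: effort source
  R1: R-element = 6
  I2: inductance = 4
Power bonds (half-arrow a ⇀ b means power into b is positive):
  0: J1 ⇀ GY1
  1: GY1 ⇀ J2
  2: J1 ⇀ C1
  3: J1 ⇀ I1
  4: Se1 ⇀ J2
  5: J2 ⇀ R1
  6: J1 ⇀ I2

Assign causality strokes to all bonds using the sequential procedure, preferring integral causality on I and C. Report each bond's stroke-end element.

β0 stroke→GY1
β1 stroke→GY1
β2 stroke→J1
β3 stroke→I1
β4 stroke→J2
β5 stroke→R1
β6 stroke→I2

b4 |J2  (Se1 (Se) sets effort on bond)
b1 |GY1  (J2: bond 4 brought effort, rest push out)
b5 |R1  (J2 effort already set via bond 4)
b0 |GY1  (GY1: gyrator matches bond 1)
b2 |J1  (C1: C, integral causality)
b3 |I1  (J1: bond 2 brought effort, rest push out)
b6 |I2  (J1 effort already set via bond 2)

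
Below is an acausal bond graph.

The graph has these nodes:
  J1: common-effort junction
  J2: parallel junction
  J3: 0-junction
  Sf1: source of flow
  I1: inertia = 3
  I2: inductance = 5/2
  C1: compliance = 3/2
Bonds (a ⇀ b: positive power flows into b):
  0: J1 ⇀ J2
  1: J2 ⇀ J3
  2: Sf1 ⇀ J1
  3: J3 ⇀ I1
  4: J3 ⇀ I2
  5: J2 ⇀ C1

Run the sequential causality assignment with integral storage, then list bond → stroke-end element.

#0 →J1
#1 →J3
#2 →Sf1
#3 →I1
#4 →I2
#5 →J2

#2 stroke→Sf1  (Sf1 fixes flow; stroke at Sf1)
#0 stroke→J1  (J1 needs exactly one e-in)
#3 stroke→I1  (I1 outputs flow p/I1)
#4 stroke→I2  (prefer integral on I2)
#1 stroke→J3  (closing 0-jn rule on J3)
#5 stroke→J2  (J2: last free bond brings effort in)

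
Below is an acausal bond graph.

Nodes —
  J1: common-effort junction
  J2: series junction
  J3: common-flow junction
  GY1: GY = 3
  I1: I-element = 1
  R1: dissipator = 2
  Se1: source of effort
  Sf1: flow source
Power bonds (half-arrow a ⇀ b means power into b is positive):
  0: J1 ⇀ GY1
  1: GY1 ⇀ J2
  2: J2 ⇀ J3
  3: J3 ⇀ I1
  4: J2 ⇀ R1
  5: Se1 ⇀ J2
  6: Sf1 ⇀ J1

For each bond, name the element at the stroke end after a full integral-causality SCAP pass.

#5 stroke at J2  (Se1: effort source, stroke at far end)
#6 stroke at Sf1  (Sf1 (Sf) sets flow on bond)
#0 stroke at J1  (J1 needs exactly one e-in)
#1 stroke at J2  (GY1: gyrator matches bond 0)
#3 stroke at I1  (I1: I, integral causality)
#2 stroke at J3  (1-jn J3 has f-setter on 3)
#4 stroke at J2  (J2 flow already set via bond 2)

β0 stroke at J1
β1 stroke at J2
β2 stroke at J3
β3 stroke at I1
β4 stroke at J2
β5 stroke at J2
β6 stroke at Sf1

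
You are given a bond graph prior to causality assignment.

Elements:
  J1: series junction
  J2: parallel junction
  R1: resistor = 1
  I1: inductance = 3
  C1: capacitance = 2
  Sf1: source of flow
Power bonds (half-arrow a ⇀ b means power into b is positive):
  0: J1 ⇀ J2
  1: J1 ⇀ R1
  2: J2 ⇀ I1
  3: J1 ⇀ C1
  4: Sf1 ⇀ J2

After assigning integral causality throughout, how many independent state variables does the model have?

2  (C1, I1 all integral)

bond 4 stroke→Sf1  (Sf1 fixes flow; stroke at Sf1)
bond 2 stroke→I1  (I1 outputs flow p/I1)
bond 0 stroke→J2  (J2 needs exactly one e-in)
bond 1 stroke→J1  (J1: bond 0 brought flow, rest push out)
bond 3 stroke→J1  (1-jn J1 has f-setter on 0)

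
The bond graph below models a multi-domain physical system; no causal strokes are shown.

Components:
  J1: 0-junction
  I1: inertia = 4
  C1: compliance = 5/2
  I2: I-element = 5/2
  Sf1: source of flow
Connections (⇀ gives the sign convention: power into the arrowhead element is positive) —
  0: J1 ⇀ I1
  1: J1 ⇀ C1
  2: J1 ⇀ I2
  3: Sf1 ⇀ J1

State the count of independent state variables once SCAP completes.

3  (C1, I1, I2 all integral)

b3 stroke→Sf1  (Sf1 (Sf) sets flow on bond)
b0 stroke→I1  (I1: I, integral causality)
b1 stroke→J1  (prefer integral on C1)
b2 stroke→I2  (J1 effort already set via bond 1)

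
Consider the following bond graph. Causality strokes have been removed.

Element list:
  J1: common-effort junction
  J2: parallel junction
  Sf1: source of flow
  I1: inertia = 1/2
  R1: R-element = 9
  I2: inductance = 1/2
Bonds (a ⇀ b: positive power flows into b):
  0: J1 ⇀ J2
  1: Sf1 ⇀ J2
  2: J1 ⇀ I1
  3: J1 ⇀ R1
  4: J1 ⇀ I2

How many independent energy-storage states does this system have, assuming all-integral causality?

2  (I1, I2 all integral)

β1 stroke at Sf1  (Sf1 (Sf) sets flow on bond)
β0 stroke at J2  (J2 needs exactly one e-in)
β2 stroke at I1  (I1 outputs flow p/I1)
β4 stroke at I2  (I2 outputs flow p/I2)
β3 stroke at J1  (J1: last free bond brings effort in)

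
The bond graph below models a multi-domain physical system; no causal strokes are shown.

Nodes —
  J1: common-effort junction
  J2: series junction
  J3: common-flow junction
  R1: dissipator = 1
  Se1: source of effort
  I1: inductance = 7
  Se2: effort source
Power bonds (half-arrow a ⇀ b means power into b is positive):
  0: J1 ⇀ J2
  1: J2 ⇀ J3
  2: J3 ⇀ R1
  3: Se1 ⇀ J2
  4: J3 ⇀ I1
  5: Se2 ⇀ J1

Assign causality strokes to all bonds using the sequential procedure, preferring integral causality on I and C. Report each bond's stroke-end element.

β3 |J2  (Se1: effort source, stroke at far end)
β5 |J1  (source Se2 imposes e)
β0 |J2  (J1 effort already set via bond 5)
β1 |J3  (only one flow-in slot at J2)
β4 |I1  (prefer integral on I1)
β2 |J3  (J3 flow already set via bond 4)

#0 stroke→J2
#1 stroke→J3
#2 stroke→J3
#3 stroke→J2
#4 stroke→I1
#5 stroke→J1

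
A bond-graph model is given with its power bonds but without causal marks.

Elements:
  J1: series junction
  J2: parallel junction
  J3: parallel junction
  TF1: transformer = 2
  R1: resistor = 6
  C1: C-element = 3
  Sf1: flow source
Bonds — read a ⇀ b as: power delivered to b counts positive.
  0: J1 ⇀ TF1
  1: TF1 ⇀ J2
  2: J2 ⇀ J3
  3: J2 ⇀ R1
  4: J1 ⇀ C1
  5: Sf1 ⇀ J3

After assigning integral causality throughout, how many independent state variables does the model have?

β5 stroke at Sf1  (source Sf1 imposes f)
β2 stroke at J3  (only one effort-in slot at J3)
β4 stroke at J1  (C1 integral (e out))
β0 stroke at TF1  (J1: last free bond brings flow in)
β1 stroke at J2  (through TF1, causality passes straight; one stroke at TF1)
β3 stroke at R1  (J2 effort already set via bond 1)

1  (C1 all integral)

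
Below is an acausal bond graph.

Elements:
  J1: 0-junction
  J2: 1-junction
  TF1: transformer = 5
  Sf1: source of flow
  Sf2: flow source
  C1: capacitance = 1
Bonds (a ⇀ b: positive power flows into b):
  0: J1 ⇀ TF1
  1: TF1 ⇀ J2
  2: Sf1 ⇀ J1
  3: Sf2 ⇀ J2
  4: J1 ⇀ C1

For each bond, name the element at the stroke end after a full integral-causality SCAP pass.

#2 |Sf1  (Sf1 (Sf) sets flow on bond)
#3 |Sf2  (Sf2 (Sf) sets flow on bond)
#1 |J2  (J2: bond 3 brought flow, rest push out)
#0 |TF1  (through TF1, causality passes straight; one stroke at TF1)
#4 |J1  (only one effort-in slot at J1)

bond 0 stroke→TF1
bond 1 stroke→J2
bond 2 stroke→Sf1
bond 3 stroke→Sf2
bond 4 stroke→J1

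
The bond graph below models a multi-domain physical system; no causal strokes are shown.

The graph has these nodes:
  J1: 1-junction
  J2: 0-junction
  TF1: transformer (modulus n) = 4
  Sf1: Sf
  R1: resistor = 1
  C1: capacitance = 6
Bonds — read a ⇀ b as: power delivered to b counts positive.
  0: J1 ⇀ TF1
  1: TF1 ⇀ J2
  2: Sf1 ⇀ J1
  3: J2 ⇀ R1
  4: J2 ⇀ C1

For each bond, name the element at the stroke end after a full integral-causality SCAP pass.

#2 stroke at Sf1  (Sf1 fixes flow; stroke at Sf1)
#0 stroke at J1  (1-jn J1 has f-setter on 2)
#1 stroke at TF1  (TF1 one-in-one-out from 0)
#4 stroke at J2  (C1 integral (e out))
#3 stroke at R1  (0-jn J2 has e-setter on 4)

#0 stroke at J1
#1 stroke at TF1
#2 stroke at Sf1
#3 stroke at R1
#4 stroke at J2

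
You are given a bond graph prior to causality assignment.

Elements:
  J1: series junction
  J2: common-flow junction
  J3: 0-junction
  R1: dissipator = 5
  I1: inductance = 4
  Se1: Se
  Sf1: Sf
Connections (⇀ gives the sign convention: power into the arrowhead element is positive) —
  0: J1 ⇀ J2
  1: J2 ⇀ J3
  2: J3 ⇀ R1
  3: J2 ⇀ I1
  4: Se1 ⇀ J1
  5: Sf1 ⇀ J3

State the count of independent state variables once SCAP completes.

β4 |J1  (Se1 (Se) sets effort on bond)
β5 |Sf1  (Sf1: flow source, stroke at near end)
β0 |J2  (J1: last free bond brings flow in)
β3 |I1  (prefer integral on I1)
β1 |J2  (common-f at J2 fixed by 3)
β2 |J3  (J3 needs exactly one e-in)

1  (I1 all integral)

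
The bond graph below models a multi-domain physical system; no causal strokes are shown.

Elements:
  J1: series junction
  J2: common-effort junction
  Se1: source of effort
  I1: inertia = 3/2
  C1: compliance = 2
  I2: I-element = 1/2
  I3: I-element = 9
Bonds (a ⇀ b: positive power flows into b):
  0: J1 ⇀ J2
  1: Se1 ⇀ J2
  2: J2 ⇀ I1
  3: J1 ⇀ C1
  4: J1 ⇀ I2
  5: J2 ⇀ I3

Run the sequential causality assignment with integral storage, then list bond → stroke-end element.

#0 stroke→J1
#1 stroke→J2
#2 stroke→I1
#3 stroke→J1
#4 stroke→I2
#5 stroke→I3

b1 stroke at J2  (Se1 (Se) sets effort on bond)
b0 stroke at J1  (0-jn J2 has e-setter on 1)
b2 stroke at I1  (J2 effort already set via bond 1)
b5 stroke at I3  (J2 effort already set via bond 1)
b3 stroke at J1  (C1: C, integral causality)
b4 stroke at I2  (J1 needs exactly one f-in)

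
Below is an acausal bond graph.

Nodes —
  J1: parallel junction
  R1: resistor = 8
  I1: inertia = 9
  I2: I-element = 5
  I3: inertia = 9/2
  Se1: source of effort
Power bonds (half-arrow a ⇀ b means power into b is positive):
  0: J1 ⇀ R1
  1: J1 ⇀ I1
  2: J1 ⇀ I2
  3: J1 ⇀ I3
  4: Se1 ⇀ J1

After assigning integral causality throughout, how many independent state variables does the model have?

3  (I1, I2, I3 all integral)

bond 4 stroke at J1  (Se1 (Se) sets effort on bond)
bond 0 stroke at R1  (J1 effort already set via bond 4)
bond 1 stroke at I1  (J1: bond 4 brought effort, rest push out)
bond 2 stroke at I2  (J1: bond 4 brought effort, rest push out)
bond 3 stroke at I3  (0-jn J1 has e-setter on 4)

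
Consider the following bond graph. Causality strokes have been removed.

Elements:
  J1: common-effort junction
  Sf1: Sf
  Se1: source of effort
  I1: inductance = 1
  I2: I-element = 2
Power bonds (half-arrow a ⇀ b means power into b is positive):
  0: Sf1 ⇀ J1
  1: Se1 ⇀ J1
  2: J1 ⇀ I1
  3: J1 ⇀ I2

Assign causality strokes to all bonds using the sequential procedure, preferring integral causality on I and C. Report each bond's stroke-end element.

bond 0 stroke→Sf1  (Sf1 fixes flow; stroke at Sf1)
bond 1 stroke→J1  (Se1 fixes effort; stroke away)
bond 2 stroke→I1  (common-e at J1 fixed by 1)
bond 3 stroke→I2  (J1: bond 1 brought effort, rest push out)

#0 →Sf1
#1 →J1
#2 →I1
#3 →I2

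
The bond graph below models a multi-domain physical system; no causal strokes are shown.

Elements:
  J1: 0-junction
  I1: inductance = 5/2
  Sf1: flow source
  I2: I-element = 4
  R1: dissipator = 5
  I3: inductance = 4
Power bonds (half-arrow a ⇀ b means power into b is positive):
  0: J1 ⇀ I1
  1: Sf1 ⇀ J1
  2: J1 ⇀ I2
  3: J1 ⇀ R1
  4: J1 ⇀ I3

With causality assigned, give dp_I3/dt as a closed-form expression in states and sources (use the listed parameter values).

dp_I3/dt = 5*F_Sf1 - 2*p_I1 - 5*p_I2/4 - 5*p_I3/4

#1 |Sf1  (Sf1: flow source, stroke at near end)
#0 |I1  (I1 outputs flow p/I1)
#2 |I2  (I2 outputs flow p/I2)
#4 |I3  (prefer integral on I3)
#3 |J1  (only one effort-in slot at J1)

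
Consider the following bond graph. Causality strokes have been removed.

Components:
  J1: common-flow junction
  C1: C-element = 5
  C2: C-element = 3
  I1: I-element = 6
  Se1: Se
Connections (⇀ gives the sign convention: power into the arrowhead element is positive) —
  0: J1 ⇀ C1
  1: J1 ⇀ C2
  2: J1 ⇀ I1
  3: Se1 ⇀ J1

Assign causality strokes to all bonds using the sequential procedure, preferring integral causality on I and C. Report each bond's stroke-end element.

bond 0 stroke at J1
bond 1 stroke at J1
bond 2 stroke at I1
bond 3 stroke at J1

#3 →J1  (Se1 fixes effort; stroke away)
#0 →J1  (C1 outputs effort q/C1)
#1 →J1  (prefer integral on C2)
#2 →I1  (only one flow-in slot at J1)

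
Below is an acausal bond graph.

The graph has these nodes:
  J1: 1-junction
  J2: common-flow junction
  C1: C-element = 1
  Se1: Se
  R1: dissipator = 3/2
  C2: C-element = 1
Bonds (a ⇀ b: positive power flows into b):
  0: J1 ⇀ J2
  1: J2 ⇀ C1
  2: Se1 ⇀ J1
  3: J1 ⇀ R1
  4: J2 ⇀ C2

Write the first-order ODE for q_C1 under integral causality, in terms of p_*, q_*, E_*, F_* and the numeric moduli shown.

dq_C1/dt = 2*E_Se1/3 - 2*q_C1/3 - 2*q_C2/3

#2 →J1  (Se1: effort source, stroke at far end)
#1 →J2  (C1: C, integral causality)
#4 →J2  (prefer integral on C2)
#0 →J1  (J2 needs exactly one f-in)
#3 →R1  (only one flow-in slot at J1)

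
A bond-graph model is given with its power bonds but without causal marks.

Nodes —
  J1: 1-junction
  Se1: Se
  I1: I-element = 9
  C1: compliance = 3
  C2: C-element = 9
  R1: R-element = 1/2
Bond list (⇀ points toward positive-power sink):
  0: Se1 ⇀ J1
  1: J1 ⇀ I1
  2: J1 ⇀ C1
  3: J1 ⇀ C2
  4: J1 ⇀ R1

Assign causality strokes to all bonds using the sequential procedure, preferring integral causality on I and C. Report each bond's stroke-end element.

bond 0 stroke at J1  (Se1: effort source, stroke at far end)
bond 1 stroke at I1  (I1 outputs flow p/I1)
bond 2 stroke at J1  (common-f at J1 fixed by 1)
bond 3 stroke at J1  (J1 flow already set via bond 1)
bond 4 stroke at J1  (1-jn J1 has f-setter on 1)

#0 stroke at J1
#1 stroke at I1
#2 stroke at J1
#3 stroke at J1
#4 stroke at J1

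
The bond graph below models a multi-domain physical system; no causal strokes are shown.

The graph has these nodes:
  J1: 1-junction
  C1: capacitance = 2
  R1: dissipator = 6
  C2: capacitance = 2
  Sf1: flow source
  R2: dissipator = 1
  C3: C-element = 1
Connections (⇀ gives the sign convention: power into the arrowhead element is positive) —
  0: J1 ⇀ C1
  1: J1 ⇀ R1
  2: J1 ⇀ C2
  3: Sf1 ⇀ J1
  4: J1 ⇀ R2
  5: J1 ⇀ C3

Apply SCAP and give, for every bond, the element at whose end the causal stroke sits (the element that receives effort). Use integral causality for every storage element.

β0 |J1
β1 |J1
β2 |J1
β3 |Sf1
β4 |J1
β5 |J1

#3 stroke at Sf1  (source Sf1 imposes f)
#0 stroke at J1  (1-jn J1 has f-setter on 3)
#1 stroke at J1  (1-jn J1 has f-setter on 3)
#2 stroke at J1  (1-jn J1 has f-setter on 3)
#4 stroke at J1  (J1: bond 3 brought flow, rest push out)
#5 stroke at J1  (common-f at J1 fixed by 3)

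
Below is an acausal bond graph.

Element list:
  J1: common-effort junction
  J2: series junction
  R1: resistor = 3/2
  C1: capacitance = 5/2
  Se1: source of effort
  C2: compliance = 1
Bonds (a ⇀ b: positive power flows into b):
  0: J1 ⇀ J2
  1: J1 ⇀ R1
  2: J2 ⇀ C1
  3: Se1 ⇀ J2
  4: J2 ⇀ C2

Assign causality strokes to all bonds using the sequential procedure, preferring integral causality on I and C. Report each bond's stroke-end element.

bond 0 stroke→J1
bond 1 stroke→R1
bond 2 stroke→J2
bond 3 stroke→J2
bond 4 stroke→J2

b3 →J2  (source Se1 imposes e)
b2 →J2  (C1 integral (e out))
b4 →J2  (C2 outputs effort q/C2)
b0 →J1  (only one flow-in slot at J2)
b1 →R1  (0-jn J1 has e-setter on 0)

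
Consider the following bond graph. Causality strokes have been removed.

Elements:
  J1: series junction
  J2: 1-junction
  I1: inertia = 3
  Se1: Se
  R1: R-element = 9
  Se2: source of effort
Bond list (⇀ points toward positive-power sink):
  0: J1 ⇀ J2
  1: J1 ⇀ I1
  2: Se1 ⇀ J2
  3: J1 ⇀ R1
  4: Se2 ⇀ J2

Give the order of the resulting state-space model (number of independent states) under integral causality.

1  (I1 all integral)

bond 2 stroke at J2  (Se1 (Se) sets effort on bond)
bond 4 stroke at J2  (Se2 fixes effort; stroke away)
bond 0 stroke at J1  (J2 needs exactly one f-in)
bond 1 stroke at I1  (I1 integral (f out))
bond 3 stroke at J1  (J1: bond 1 brought flow, rest push out)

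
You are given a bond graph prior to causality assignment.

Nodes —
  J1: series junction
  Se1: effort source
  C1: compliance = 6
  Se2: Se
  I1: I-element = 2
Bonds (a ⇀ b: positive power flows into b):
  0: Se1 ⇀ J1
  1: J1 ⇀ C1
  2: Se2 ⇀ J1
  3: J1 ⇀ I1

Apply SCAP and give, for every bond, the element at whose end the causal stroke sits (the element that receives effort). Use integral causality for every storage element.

bond 0 stroke at J1
bond 1 stroke at J1
bond 2 stroke at J1
bond 3 stroke at I1

b0 stroke→J1  (Se1 fixes effort; stroke away)
b2 stroke→J1  (Se2 (Se) sets effort on bond)
b1 stroke→J1  (C1: C, integral causality)
b3 stroke→I1  (J1: last free bond brings flow in)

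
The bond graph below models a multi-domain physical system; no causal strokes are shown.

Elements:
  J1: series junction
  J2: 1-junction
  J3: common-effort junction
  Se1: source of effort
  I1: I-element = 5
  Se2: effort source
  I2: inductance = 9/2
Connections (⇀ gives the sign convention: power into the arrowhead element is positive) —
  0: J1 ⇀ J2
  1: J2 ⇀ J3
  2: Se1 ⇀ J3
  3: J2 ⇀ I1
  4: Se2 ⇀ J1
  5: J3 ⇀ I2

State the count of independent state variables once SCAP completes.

β2 stroke at J3  (Se1 (Se) sets effort on bond)
β4 stroke at J1  (Se2 (Se) sets effort on bond)
β0 stroke at J2  (closing 1-jn rule on J1)
β1 stroke at J2  (common-e at J3 fixed by 2)
β5 stroke at I2  (common-e at J3 fixed by 2)
β3 stroke at I1  (only one flow-in slot at J2)

2  (I1, I2 all integral)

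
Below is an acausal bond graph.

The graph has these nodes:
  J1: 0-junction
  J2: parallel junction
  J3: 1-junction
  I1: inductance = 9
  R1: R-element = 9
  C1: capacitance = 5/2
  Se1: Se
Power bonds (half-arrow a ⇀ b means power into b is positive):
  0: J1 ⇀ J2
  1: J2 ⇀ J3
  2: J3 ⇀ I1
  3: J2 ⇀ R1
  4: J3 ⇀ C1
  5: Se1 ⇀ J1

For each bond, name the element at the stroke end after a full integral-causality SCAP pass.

b0 stroke at J2
b1 stroke at J3
b2 stroke at I1
b3 stroke at R1
b4 stroke at J3
b5 stroke at J1

β5 |J1  (Se1 (Se) sets effort on bond)
β0 |J2  (0-jn J1 has e-setter on 5)
β1 |J3  (common-e at J2 fixed by 0)
β3 |R1  (common-e at J2 fixed by 0)
β2 |I1  (I1 integral (f out))
β4 |J3  (J3 flow already set via bond 2)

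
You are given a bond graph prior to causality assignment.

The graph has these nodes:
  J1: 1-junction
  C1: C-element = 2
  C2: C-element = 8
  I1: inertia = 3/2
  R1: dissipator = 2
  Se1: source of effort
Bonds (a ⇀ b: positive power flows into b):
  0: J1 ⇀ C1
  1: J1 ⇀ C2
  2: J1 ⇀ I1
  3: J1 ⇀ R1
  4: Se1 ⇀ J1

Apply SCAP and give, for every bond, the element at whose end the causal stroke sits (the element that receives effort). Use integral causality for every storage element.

bond 4 stroke→J1  (Se1 fixes effort; stroke away)
bond 0 stroke→J1  (C1: C, integral causality)
bond 1 stroke→J1  (C2 outputs effort q/C2)
bond 2 stroke→I1  (I1 integral (f out))
bond 3 stroke→J1  (1-jn J1 has f-setter on 2)

bond 0 stroke at J1
bond 1 stroke at J1
bond 2 stroke at I1
bond 3 stroke at J1
bond 4 stroke at J1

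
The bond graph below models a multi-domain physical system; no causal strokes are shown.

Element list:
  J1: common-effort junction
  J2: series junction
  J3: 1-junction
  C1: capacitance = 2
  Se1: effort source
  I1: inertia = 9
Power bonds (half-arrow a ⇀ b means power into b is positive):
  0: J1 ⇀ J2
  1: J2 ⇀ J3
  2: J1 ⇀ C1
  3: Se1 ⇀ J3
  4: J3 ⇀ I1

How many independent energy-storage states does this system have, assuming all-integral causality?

#3 stroke→J3  (Se1 fixes effort; stroke away)
#2 stroke→J1  (C1: C, integral causality)
#0 stroke→J2  (0-jn J1 has e-setter on 2)
#1 stroke→J3  (only one flow-in slot at J2)
#4 stroke→I1  (J3: last free bond brings flow in)

2  (C1, I1 all integral)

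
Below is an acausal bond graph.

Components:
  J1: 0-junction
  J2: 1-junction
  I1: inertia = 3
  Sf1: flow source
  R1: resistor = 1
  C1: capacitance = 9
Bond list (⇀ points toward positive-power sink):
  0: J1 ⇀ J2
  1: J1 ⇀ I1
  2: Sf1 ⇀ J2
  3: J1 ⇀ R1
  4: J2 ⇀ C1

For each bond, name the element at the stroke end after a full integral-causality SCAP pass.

β2 |Sf1  (Sf1: flow source, stroke at near end)
β0 |J2  (J2: bond 2 brought flow, rest push out)
β4 |J2  (J2 flow already set via bond 2)
β1 |I1  (I1: I, integral causality)
β3 |J1  (closing 0-jn rule on J1)

bond 0 stroke→J2
bond 1 stroke→I1
bond 2 stroke→Sf1
bond 3 stroke→J1
bond 4 stroke→J2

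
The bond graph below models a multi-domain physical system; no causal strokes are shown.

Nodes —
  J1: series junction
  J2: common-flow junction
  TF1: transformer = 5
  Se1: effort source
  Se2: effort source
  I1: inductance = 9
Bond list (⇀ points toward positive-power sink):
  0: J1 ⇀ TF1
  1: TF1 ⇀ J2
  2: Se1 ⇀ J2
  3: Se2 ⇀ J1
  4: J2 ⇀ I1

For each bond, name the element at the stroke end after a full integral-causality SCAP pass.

bond 0 |TF1
bond 1 |J2
bond 2 |J2
bond 3 |J1
bond 4 |I1

b2 →J2  (source Se1 imposes e)
b3 →J1  (Se2: effort source, stroke at far end)
b0 →TF1  (J1 needs exactly one f-in)
b1 →J2  (through TF1, causality passes straight; one stroke at TF1)
b4 →I1  (J2 needs exactly one f-in)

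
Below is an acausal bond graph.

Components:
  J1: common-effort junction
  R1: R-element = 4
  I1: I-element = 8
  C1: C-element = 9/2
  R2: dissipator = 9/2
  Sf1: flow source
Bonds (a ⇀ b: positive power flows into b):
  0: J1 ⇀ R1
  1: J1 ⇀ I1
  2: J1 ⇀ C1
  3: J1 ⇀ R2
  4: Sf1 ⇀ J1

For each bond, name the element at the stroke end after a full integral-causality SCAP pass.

b0 stroke at R1
b1 stroke at I1
b2 stroke at J1
b3 stroke at R2
b4 stroke at Sf1

b4 stroke at Sf1  (source Sf1 imposes f)
b1 stroke at I1  (I1 integral (f out))
b2 stroke at J1  (prefer integral on C1)
b0 stroke at R1  (0-jn J1 has e-setter on 2)
b3 stroke at R2  (J1: bond 2 brought effort, rest push out)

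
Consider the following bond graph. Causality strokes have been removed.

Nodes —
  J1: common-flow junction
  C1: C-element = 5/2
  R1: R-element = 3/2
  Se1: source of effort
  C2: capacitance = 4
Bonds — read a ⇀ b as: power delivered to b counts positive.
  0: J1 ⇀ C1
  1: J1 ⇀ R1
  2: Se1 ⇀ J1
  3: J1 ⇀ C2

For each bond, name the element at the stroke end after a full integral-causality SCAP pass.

bond 2 stroke at J1  (Se1 (Se) sets effort on bond)
bond 0 stroke at J1  (C1 integral (e out))
bond 3 stroke at J1  (C2 outputs effort q/C2)
bond 1 stroke at R1  (only one flow-in slot at J1)

b0 stroke→J1
b1 stroke→R1
b2 stroke→J1
b3 stroke→J1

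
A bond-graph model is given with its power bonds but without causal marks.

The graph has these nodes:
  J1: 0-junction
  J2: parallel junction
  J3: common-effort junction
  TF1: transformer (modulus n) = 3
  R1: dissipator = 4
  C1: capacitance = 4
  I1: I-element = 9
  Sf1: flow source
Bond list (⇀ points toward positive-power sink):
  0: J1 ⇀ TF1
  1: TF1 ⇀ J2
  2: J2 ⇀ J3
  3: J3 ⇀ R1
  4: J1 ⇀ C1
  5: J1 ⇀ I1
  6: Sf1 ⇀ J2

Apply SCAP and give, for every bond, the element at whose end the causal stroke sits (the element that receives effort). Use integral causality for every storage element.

bond 6 stroke at Sf1  (Sf1: flow source, stroke at near end)
bond 4 stroke at J1  (prefer integral on C1)
bond 0 stroke at TF1  (J1 effort already set via bond 4)
bond 5 stroke at I1  (0-jn J1 has e-setter on 4)
bond 1 stroke at J2  (through TF1, causality passes straight; one stroke at TF1)
bond 2 stroke at J3  (common-e at J2 fixed by 1)
bond 3 stroke at R1  (J3: bond 2 brought effort, rest push out)

b0 |TF1
b1 |J2
b2 |J3
b3 |R1
b4 |J1
b5 |I1
b6 |Sf1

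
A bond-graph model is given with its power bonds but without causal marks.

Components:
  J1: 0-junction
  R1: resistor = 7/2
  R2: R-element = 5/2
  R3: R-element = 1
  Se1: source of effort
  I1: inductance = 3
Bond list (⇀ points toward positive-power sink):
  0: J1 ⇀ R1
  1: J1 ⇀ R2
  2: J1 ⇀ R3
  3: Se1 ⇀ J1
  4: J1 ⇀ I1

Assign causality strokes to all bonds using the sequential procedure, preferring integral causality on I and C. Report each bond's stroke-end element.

β0 stroke→R1
β1 stroke→R2
β2 stroke→R3
β3 stroke→J1
β4 stroke→I1

#3 stroke→J1  (Se1 (Se) sets effort on bond)
#0 stroke→R1  (common-e at J1 fixed by 3)
#1 stroke→R2  (J1: bond 3 brought effort, rest push out)
#2 stroke→R3  (J1 effort already set via bond 3)
#4 stroke→I1  (J1: bond 3 brought effort, rest push out)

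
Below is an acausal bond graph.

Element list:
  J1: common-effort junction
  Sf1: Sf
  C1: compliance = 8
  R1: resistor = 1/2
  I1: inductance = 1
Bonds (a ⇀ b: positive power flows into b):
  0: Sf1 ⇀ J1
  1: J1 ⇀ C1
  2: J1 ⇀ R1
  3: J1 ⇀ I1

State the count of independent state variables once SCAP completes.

bond 0 stroke at Sf1  (Sf1 (Sf) sets flow on bond)
bond 1 stroke at J1  (C1 outputs effort q/C1)
bond 2 stroke at R1  (0-jn J1 has e-setter on 1)
bond 3 stroke at I1  (J1 effort already set via bond 1)

2  (C1, I1 all integral)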